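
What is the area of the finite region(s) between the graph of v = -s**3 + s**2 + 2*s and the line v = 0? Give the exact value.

37/12

The curve meets the s-axis where -s**3 + s**2 + 2*s = 0, i.e. -s*(s - 2)*(s + 1) = 0, at s = -1, 0, 2.
On [-1, 0] the curve lies below the axis; ∫[-1,0] (-s**3 + s**2 + 2*s) ds = -5/12, giving area 5/12.
On [0, 2] the curve lies above the axis; ∫[0,2] (-s**3 + s**2 + 2*s) ds = 8/3, giving area 8/3.
Total area = 5/12 + 8/3 = 37/12.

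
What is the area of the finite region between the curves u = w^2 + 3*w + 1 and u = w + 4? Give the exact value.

Both boundary curves give u as a function of w, so integrate with respect to w. Setting them equal: w^2 + 2*w - 3 = 0, i.e. (w - 1)*(w + 3) = 0, so they meet at w = -3, 1.
For w in [-3, 1], u = w^2 + 3*w + 1 is on the left; area = ∫[-3,1] (-(w^2 + 2*w - 3)) dw = 32/3.

32/3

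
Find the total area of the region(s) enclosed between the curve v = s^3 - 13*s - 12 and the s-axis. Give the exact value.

407/4

The curve meets the s-axis where s^3 - 13*s - 12 = 0, i.e. (s - 4)*(s + 1)*(s + 3) = 0, at s = -3, -1, 4.
On [-3, -1] the curve lies above the axis; ∫[-3,-1] (s^3 - 13*s - 12) ds = 8, giving area 8.
On [-1, 4] the curve lies below the axis; ∫[-1,4] (s^3 - 13*s - 12) ds = -375/4, giving area 375/4.
Total area = 8 + 375/4 = 407/4.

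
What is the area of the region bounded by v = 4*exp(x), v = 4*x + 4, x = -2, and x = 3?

On [-2, 3], (4*exp(x)) - (4*x + 4) = -4*x + 4*exp(x) - 4 is ≥ 0 throughout, so the area is a single integral of |-4*x + 4*exp(x) - 4|.
∫[-2,3] (-4*x + 4*exp(x) - 4) dx = -30 - 4*exp(-2) + 4*exp(3).

-30 - 4*exp(-2) + 4*exp(3)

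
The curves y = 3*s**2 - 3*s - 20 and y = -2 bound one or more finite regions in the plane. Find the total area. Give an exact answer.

125/2

Set the curves equal: 3*s**2 - 3*s - 20 = -2, so 3*s**2 - 3*s - 18 = 0, which factors as 3*(s - 3)*(s + 2) = 0. The curves meet at s = -2, 3.
On [-2, 3], y = -2 is on top; that piece has area ∫[-2,3] (-(3*s**2 - 3*s - 18)) ds = 125/2.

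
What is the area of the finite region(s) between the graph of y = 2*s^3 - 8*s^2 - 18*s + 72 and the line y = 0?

The curve meets the s-axis where 2*s^3 - 8*s^2 - 18*s + 72 = 0, i.e. 2*(s - 4)*(s - 3)*(s + 3) = 0, at s = -3, 3, 4.
On [-3, 3] the curve lies above the axis; ∫[-3,3] (2*s^3 - 8*s^2 - 18*s + 72) ds = 288, giving area 288.
On [3, 4] the curve lies below the axis; ∫[3,4] (2*s^3 - 8*s^2 - 18*s + 72) ds = -13/6, giving area 13/6.
Total area = 288 + 13/6 = 1741/6.

1741/6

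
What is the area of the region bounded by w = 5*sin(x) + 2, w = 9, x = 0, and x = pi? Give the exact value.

On [0, pi], (5*sin(x) + 2) - (9) = 5*sin(x) - 7 is ≤ 0 throughout, so the area is a single integral of |5*sin(x) - 7|.
∫[0,pi] (5*sin(x) - 7) dx = 10 - 7*pi; the area of that piece is -10 + 7*pi.

-10 + 7*pi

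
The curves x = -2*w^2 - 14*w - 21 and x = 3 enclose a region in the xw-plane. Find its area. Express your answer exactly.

Both boundary curves give x as a function of w, so integrate with respect to w. Setting them equal: -2*w^2 - 14*w - 24 = 0, i.e. -2*(w + 3)*(w + 4) = 0, so they meet at w = -4, -3.
For w in [-4, -3], x = -2*w^2 - 14*w - 21 is on the right; area = ∫[-4,-3] (-2*w^2 - 14*w - 24) dw = 1/3.

1/3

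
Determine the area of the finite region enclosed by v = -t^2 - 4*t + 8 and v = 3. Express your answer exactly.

36

Set the curves equal: -t^2 - 4*t + 8 = 3, so -t^2 - 4*t + 5 = 0, which factors as -(t - 1)*(t + 5) = 0. The curves meet at t = -5, 1.
On [-5, 1], v = -t^2 - 4*t + 8 is on top; that piece has area ∫[-5,1] (-t^2 - 4*t + 5) dt = 36.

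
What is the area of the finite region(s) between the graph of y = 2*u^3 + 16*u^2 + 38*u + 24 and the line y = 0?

The curve meets the u-axis where 2*u^3 + 16*u^2 + 38*u + 24 = 0, i.e. 2*(u + 1)*(u + 3)*(u + 4) = 0, at u = -4, -3, -1.
On [-4, -3] the curve lies above the axis; ∫[-4,-3] (2*u^3 + 16*u^2 + 38*u + 24) du = 5/6, giving area 5/6.
On [-3, -1] the curve lies below the axis; ∫[-3,-1] (2*u^3 + 16*u^2 + 38*u + 24) du = -16/3, giving area 16/3.
Total area = 5/6 + 16/3 = 37/6.

37/6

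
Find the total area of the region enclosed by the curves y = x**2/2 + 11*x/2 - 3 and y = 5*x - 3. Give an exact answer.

Set the curves equal: x**2/2 + 11*x/2 - 3 = 5*x - 3, so x**2/2 + x/2 = 0, which factors as x*(x + 1)/2 = 0. The curves meet at x = -1, 0.
On [-1, 0], y = 5*x - 3 is on top; that piece has area ∫[-1,0] (-(x**2/2 + x/2)) dx = 1/12.

1/12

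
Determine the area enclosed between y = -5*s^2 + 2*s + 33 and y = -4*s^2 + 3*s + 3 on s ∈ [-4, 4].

On [-4, 4], (-5*s^2 + 2*s + 33) - (-4*s^2 + 3*s + 3) = -s^2 - s + 30 is ≥ 0 throughout, so the area is a single integral of |-s^2 - s + 30|.
∫[-4,4] (-s^2 - s + 30) ds = 592/3.

592/3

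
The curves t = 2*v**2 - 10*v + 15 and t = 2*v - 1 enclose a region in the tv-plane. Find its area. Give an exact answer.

8/3

Both boundary curves give t as a function of v, so integrate with respect to v. Setting them equal: 2*v**2 - 12*v + 16 = 0, i.e. 2*(v - 4)*(v - 2) = 0, so they meet at v = 2, 4.
For v in [2, 4], t = 2*v**2 - 10*v + 15 is on the left; area = ∫[2,4] (-(2*v**2 - 12*v + 16)) dv = 8/3.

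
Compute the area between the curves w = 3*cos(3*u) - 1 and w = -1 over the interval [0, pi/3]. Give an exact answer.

2

The difference (3*cos(3*u) - 1) - (-1) = 3*cos(3*u) changes sign at u = pi/6 inside [0, pi/3], so split the integral there.
∫[0,pi/6] (3*cos(3*u)) du = 1.
∫[pi/6,pi/3] (3*cos(3*u)) du = -1; the area of that piece is 1.
Total area = 1 + 1 = 2.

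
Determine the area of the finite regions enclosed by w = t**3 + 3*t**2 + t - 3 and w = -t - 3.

1/2

Set the curves equal: t**3 + 3*t**2 + t - 3 = -t - 3, so t**3 + 3*t**2 + 2*t = 0, which factors as t*(t + 1)*(t + 2) = 0. The curves meet at t = -2, -1, 0.
On [-2, -1], w = t**3 + 3*t**2 + t - 3 is on top; that piece has area ∫[-2,-1] (t**3 + 3*t**2 + 2*t) dt = 1/4.
On [-1, 0], w = -t - 3 is on top; that piece has area ∫[-1,0] (-(t**3 + 3*t**2 + 2*t)) dt = 1/4.
Total enclosed area = 1/4 + 1/4 = 1/2.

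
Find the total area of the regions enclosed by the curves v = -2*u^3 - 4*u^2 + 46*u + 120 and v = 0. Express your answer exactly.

Set the curves equal: -2*u^3 - 4*u^2 + 46*u + 120 = 0, so -2*u^3 - 4*u^2 + 46*u + 120 = 0, which factors as -2*(u - 5)*(u + 3)*(u + 4) = 0. The curves meet at u = -4, -3, 5.
On [-4, -3], v = 0 is on top; that piece has area ∫[-4,-3] (-(-2*u^3 - 4*u^2 + 46*u + 120)) du = 17/6.
On [-3, 5], v = -2*u^3 - 4*u^2 + 46*u + 120 is on top; that piece has area ∫[-3,5] (-2*u^3 - 4*u^2 + 46*u + 120) du = 2560/3.
Total enclosed area = 17/6 + 2560/3 = 5137/6.

5137/6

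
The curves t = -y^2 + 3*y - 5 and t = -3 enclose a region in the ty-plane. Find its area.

Both boundary curves give t as a function of y, so integrate with respect to y. Setting them equal: -y^2 + 3*y - 2 = 0, i.e. -(y - 2)*(y - 1) = 0, so they meet at y = 1, 2.
For y in [1, 2], t = -y^2 + 3*y - 5 is on the right; area = ∫[1,2] (-y^2 + 3*y - 2) dy = 1/6.

1/6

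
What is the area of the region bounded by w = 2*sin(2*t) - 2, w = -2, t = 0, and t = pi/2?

On [0, pi/2], (2*sin(2*t) - 2) - (-2) = 2*sin(2*t) is ≥ 0 throughout, so the area is a single integral of |2*sin(2*t)|.
∫[0,pi/2] (2*sin(2*t)) dt = 2.

2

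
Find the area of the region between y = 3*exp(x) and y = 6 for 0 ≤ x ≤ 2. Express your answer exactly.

-21 + 12*log(2) + 3*exp(2)

The difference (3*exp(x)) - (6) = 3*exp(x) - 6 changes sign at x = log(2) inside [0, 2], so split the integral there.
∫[0,log(2)] (3*exp(x) - 6) dx = 3 - log(64); the area of that piece is -3 + log(64).
∫[log(2),2] (3*exp(x) - 6) dx = -18 + 6*log(2) + 3*exp(2).
Total area = (-3 + log(64)) + (-18 + 6*log(2) + 3*exp(2)) = -21 + 12*log(2) + 3*exp(2).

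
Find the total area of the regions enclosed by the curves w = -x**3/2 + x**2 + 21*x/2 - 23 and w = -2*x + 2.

2459/12

Set the curves equal: -x**3/2 + x**2 + 21*x/2 - 23 = -2*x + 2, so -x**3/2 + x**2 + 25*x/2 - 25 = 0, which factors as -(x - 5)*(x - 2)*(x + 5)/2 = 0. The curves meet at x = -5, 2, 5.
On [-5, 2], w = -2*x + 2 is on top; that piece has area ∫[-5,2] (-(-x**3/2 + x**2 + 25*x/2 - 25)) dx = 4459/24.
On [2, 5], w = -x**3/2 + x**2 + 21*x/2 - 23 is on top; that piece has area ∫[2,5] (-x**3/2 + x**2 + 25*x/2 - 25) dx = 153/8.
Total enclosed area = 4459/24 + 153/8 = 2459/12.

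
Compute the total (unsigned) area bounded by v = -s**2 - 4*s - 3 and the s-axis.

The curve meets the s-axis where -s**2 - 4*s - 3 = 0, i.e. -(s + 1)*(s + 3) = 0, at s = -3, -1.
On [-3, -1] the curve lies above the axis; ∫[-3,-1] (-s**2 - 4*s - 3) ds = 4/3, giving area 4/3.

4/3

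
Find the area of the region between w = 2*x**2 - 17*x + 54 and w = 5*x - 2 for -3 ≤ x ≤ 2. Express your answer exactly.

On [-3, 2], (2*x**2 - 17*x + 54) - (5*x - 2) = 2*x**2 - 22*x + 56 is ≥ 0 throughout, so the area is a single integral of |2*x**2 - 22*x + 56|.
∫[-3,2] (2*x**2 - 22*x + 56) dx = 1075/3.

1075/3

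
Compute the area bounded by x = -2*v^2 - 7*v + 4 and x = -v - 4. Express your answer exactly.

Both boundary curves give x as a function of v, so integrate with respect to v. Setting them equal: -2*v^2 - 6*v + 8 = 0, i.e. -2*(v - 1)*(v + 4) = 0, so they meet at v = -4, 1.
For v in [-4, 1], x = -2*v^2 - 7*v + 4 is on the right; area = ∫[-4,1] (-2*v^2 - 6*v + 8) dv = 125/3.

125/3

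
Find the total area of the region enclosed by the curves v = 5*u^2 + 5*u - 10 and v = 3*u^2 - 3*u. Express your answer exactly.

Set the curves equal: 5*u^2 + 5*u - 10 = 3*u^2 - 3*u, so 2*u^2 + 8*u - 10 = 0, which factors as 2*(u - 1)*(u + 5) = 0. The curves meet at u = -5, 1.
On [-5, 1], v = 3*u^2 - 3*u is on top; that piece has area ∫[-5,1] (-(2*u^2 + 8*u - 10)) du = 72.

72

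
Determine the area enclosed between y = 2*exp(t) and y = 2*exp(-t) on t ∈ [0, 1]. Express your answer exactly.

-4 + 2*exp(-1) + 2*exp(1)

On [0, 1], (2*exp(t)) - (2*exp(-t)) = 2*exp(t) - 2*exp(-t) is ≥ 0 throughout, so the area is a single integral of |2*exp(t) - 2*exp(-t)|.
∫[0,1] (2*exp(t) - 2*exp(-t)) dt = -4 + 2*exp(-1) + 2*exp(1).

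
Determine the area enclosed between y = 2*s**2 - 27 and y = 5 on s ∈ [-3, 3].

On [-3, 3], (2*s**2 - 27) - (5) = 2*s**2 - 32 is ≤ 0 throughout, so the area is a single integral of |2*s**2 - 32|.
∫[-3,3] (2*s**2 - 32) ds = -156; the area of that piece is 156.

156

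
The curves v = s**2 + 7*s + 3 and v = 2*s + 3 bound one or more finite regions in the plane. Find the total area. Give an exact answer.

125/6

Set the curves equal: s**2 + 7*s + 3 = 2*s + 3, so s**2 + 5*s = 0, which factors as s*(s + 5) = 0. The curves meet at s = -5, 0.
On [-5, 0], v = 2*s + 3 is on top; that piece has area ∫[-5,0] (-(s**2 + 5*s)) ds = 125/6.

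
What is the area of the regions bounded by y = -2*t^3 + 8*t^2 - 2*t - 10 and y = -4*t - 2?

253/6

Set the curves equal: -2*t^3 + 8*t^2 - 2*t - 10 = -4*t - 2, so -2*t^3 + 8*t^2 + 2*t - 8 = 0, which factors as -2*(t - 4)*(t - 1)*(t + 1) = 0. The curves meet at t = -1, 1, 4.
On [-1, 1], y = -4*t - 2 is on top; that piece has area ∫[-1,1] (-(-2*t^3 + 8*t^2 + 2*t - 8)) dt = 32/3.
On [1, 4], y = -2*t^3 + 8*t^2 - 2*t - 10 is on top; that piece has area ∫[1,4] (-2*t^3 + 8*t^2 + 2*t - 8) dt = 63/2.
Total enclosed area = 32/3 + 63/2 = 253/6.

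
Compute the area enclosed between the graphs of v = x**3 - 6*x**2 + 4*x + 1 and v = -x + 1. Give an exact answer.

Set the curves equal: x**3 - 6*x**2 + 4*x + 1 = -x + 1, so x**3 - 6*x**2 + 5*x = 0, which factors as x*(x - 5)*(x - 1) = 0. The curves meet at x = 0, 1, 5.
On [0, 1], v = x**3 - 6*x**2 + 4*x + 1 is on top; that piece has area ∫[0,1] (x**3 - 6*x**2 + 5*x) dx = 3/4.
On [1, 5], v = -x + 1 is on top; that piece has area ∫[1,5] (-(x**3 - 6*x**2 + 5*x)) dx = 32.
Total enclosed area = 3/4 + 32 = 131/4.

131/4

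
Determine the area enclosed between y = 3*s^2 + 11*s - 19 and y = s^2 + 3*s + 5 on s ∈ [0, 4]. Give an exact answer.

64

The difference (3*s^2 + 11*s - 19) - (s^2 + 3*s + 5) = 2*s^2 + 8*s - 24 changes sign at s = 2 inside [0, 4], so split the integral there.
∫[0,2] (2*s^2 + 8*s - 24) ds = -80/3; the area of that piece is 80/3.
∫[2,4] (2*s^2 + 8*s - 24) ds = 112/3.
Total area = 80/3 + 112/3 = 64.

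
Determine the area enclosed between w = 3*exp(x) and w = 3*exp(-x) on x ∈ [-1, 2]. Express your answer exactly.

The difference (3*exp(x)) - (3*exp(-x)) = 3*exp(x) - 3*exp(-x) changes sign at x = 0 inside [-1, 2], so split the integral there.
∫[-1,0] (3*exp(x) - 3*exp(-x)) dx = -3*exp(1) - 3*exp(-1) + 6; the area of that piece is -6 + 3*exp(-1) + 3*exp(1).
∫[0,2] (3*exp(x) - 3*exp(-x)) dx = -6 + 3*exp(-2) + 3*exp(2).
Total area = (-6 + 3*exp(-1) + 3*exp(1)) + (-6 + 3*exp(-2) + 3*exp(2)) = -12 + 3*exp(-2) + 3*exp(-1) + 3*exp(1) + 3*exp(2).

-12 + 3*exp(-2) + 3*exp(-1) + 3*exp(1) + 3*exp(2)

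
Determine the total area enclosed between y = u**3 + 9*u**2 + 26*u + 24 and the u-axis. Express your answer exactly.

The curve meets the u-axis where u**3 + 9*u**2 + 26*u + 24 = 0, i.e. (u + 2)*(u + 3)*(u + 4) = 0, at u = -4, -3, -2.
On [-4, -3] the curve lies above the axis; ∫[-4,-3] (u**3 + 9*u**2 + 26*u + 24) du = 1/4, giving area 1/4.
On [-3, -2] the curve lies below the axis; ∫[-3,-2] (u**3 + 9*u**2 + 26*u + 24) du = -1/4, giving area 1/4.
Total area = 1/4 + 1/4 = 1/2.

1/2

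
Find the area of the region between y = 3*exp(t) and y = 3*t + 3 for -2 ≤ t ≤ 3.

-45/2 - 3*exp(-2) + 3*exp(3)

On [-2, 3], (3*exp(t)) - (3*t + 3) = -3*t + 3*exp(t) - 3 is ≥ 0 throughout, so the area is a single integral of |-3*t + 3*exp(t) - 3|.
∫[-2,3] (-3*t + 3*exp(t) - 3) dt = -45/2 - 3*exp(-2) + 3*exp(3).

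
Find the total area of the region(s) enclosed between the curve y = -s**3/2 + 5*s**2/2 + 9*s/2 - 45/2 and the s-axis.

284/3

The curve meets the s-axis where -s**3/2 + 5*s**2/2 + 9*s/2 - 45/2 = 0, i.e. -(s - 5)*(s - 3)*(s + 3)/2 = 0, at s = -3, 3, 5.
On [-3, 3] the curve lies below the axis; ∫[-3,3] (-s**3/2 + 5*s**2/2 + 9*s/2 - 45/2) ds = -90, giving area 90.
On [3, 5] the curve lies above the axis; ∫[3,5] (-s**3/2 + 5*s**2/2 + 9*s/2 - 45/2) ds = 14/3, giving area 14/3.
Total area = 90 + 14/3 = 284/3.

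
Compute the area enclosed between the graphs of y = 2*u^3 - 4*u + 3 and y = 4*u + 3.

16

Set the curves equal: 2*u^3 - 4*u + 3 = 4*u + 3, so 2*u^3 - 8*u = 0, which factors as 2*u*(u - 2)*(u + 2) = 0. The curves meet at u = -2, 0, 2.
On [-2, 0], y = 2*u^3 - 4*u + 3 is on top; that piece has area ∫[-2,0] (2*u^3 - 8*u) du = 8.
On [0, 2], y = 4*u + 3 is on top; that piece has area ∫[0,2] (-(2*u^3 - 8*u)) du = 8.
Total enclosed area = 8 + 8 = 16.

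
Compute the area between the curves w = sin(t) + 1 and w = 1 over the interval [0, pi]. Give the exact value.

On [0, pi], (sin(t) + 1) - (1) = sin(t) is ≥ 0 throughout, so the area is a single integral of |sin(t)|.
∫[0,pi] (sin(t)) dt = 2.

2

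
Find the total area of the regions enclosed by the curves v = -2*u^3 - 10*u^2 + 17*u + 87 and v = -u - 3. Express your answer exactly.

1136/3

Set the curves equal: -2*u^3 - 10*u^2 + 17*u + 87 = -u - 3, so -2*u^3 - 10*u^2 + 18*u + 90 = 0, which factors as -2*(u - 3)*(u + 3)*(u + 5) = 0. The curves meet at u = -5, -3, 3.
On [-5, -3], v = -u - 3 is on top; that piece has area ∫[-5,-3] (-(-2*u^3 - 10*u^2 + 18*u + 90)) du = 56/3.
On [-3, 3], v = -2*u^3 - 10*u^2 + 17*u + 87 is on top; that piece has area ∫[-3,3] (-2*u^3 - 10*u^2 + 18*u + 90) du = 360.
Total enclosed area = 56/3 + 360 = 1136/3.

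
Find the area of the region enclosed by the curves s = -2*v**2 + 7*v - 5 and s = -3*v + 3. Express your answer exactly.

Both boundary curves give s as a function of v, so integrate with respect to v. Setting them equal: -2*v**2 + 10*v - 8 = 0, i.e. -2*(v - 4)*(v - 1) = 0, so they meet at v = 1, 4.
For v in [1, 4], s = -2*v**2 + 7*v - 5 is on the right; area = ∫[1,4] (-2*v**2 + 10*v - 8) dv = 9.

9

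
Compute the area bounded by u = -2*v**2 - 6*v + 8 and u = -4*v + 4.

9

Both boundary curves give u as a function of v, so integrate with respect to v. Setting them equal: -2*v**2 - 2*v + 4 = 0, i.e. -2*(v - 1)*(v + 2) = 0, so they meet at v = -2, 1.
For v in [-2, 1], u = -2*v**2 - 6*v + 8 is on the right; area = ∫[-2,1] (-2*v**2 - 2*v + 4) dv = 9.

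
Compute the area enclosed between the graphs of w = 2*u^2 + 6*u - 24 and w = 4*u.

343/3

Set the curves equal: 2*u^2 + 6*u - 24 = 4*u, so 2*u^2 + 2*u - 24 = 0, which factors as 2*(u - 3)*(u + 4) = 0. The curves meet at u = -4, 3.
On [-4, 3], w = 4*u is on top; that piece has area ∫[-4,3] (-(2*u^2 + 2*u - 24)) du = 343/3.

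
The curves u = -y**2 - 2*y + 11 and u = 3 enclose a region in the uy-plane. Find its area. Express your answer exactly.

36

Both boundary curves give u as a function of y, so integrate with respect to y. Setting them equal: -y**2 - 2*y + 8 = 0, i.e. -(y - 2)*(y + 4) = 0, so they meet at y = -4, 2.
For y in [-4, 2], u = -y**2 - 2*y + 11 is on the right; area = ∫[-4,2] (-y**2 - 2*y + 8) dy = 36.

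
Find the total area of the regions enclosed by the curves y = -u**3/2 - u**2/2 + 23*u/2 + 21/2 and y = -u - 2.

506/3

Set the curves equal: -u**3/2 - u**2/2 + 23*u/2 + 21/2 = -u - 2, so -u**3/2 - u**2/2 + 25*u/2 + 25/2 = 0, which factors as -(u - 5)*(u + 1)*(u + 5)/2 = 0. The curves meet at u = -5, -1, 5.
On [-5, -1], y = -u - 2 is on top; that piece has area ∫[-5,-1] (-(-u**3/2 - u**2/2 + 25*u/2 + 25/2)) du = 128/3.
On [-1, 5], y = -u**3/2 - u**2/2 + 23*u/2 + 21/2 is on top; that piece has area ∫[-1,5] (-u**3/2 - u**2/2 + 25*u/2 + 25/2) du = 126.
Total enclosed area = 128/3 + 126 = 506/3.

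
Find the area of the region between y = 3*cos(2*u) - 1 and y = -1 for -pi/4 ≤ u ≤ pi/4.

On [-pi/4, pi/4], (3*cos(2*u) - 1) - (-1) = 3*cos(2*u) is ≥ 0 throughout, so the area is a single integral of |3*cos(2*u)|.
∫[-pi/4,pi/4] (3*cos(2*u)) du = 3.

3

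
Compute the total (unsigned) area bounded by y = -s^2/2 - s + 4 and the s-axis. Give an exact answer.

18

The curve meets the s-axis where -s^2/2 - s + 4 = 0, i.e. -(s - 2)*(s + 4)/2 = 0, at s = -4, 2.
On [-4, 2] the curve lies above the axis; ∫[-4,2] (-s^2/2 - s + 4) ds = 18, giving area 18.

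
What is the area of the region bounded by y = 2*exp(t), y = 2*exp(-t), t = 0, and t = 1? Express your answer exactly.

On [0, 1], (2*exp(t)) - (2*exp(-t)) = 2*exp(t) - 2*exp(-t) is ≥ 0 throughout, so the area is a single integral of |2*exp(t) - 2*exp(-t)|.
∫[0,1] (2*exp(t) - 2*exp(-t)) dt = -4 + 2*exp(-1) + 2*exp(1).

-4 + 2*exp(-1) + 2*exp(1)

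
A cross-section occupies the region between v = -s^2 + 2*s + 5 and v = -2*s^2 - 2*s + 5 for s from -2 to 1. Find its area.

The difference (-s^2 + 2*s + 5) - (-2*s^2 - 2*s + 5) = s^2 + 4*s changes sign at s = 0 inside [-2, 1], so split the integral there.
∫[-2,0] (s^2 + 4*s) ds = -16/3; the area of that piece is 16/3.
∫[0,1] (s^2 + 4*s) ds = 7/3.
Total area = 16/3 + 7/3 = 23/3.

23/3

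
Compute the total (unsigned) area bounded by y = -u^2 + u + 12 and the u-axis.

343/6

The curve meets the u-axis where -u^2 + u + 12 = 0, i.e. -(u - 4)*(u + 3) = 0, at u = -3, 4.
On [-3, 4] the curve lies above the axis; ∫[-3,4] (-u^2 + u + 12) du = 343/6, giving area 343/6.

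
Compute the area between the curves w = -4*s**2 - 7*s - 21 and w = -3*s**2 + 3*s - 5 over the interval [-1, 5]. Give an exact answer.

On [-1, 5], (-4*s**2 - 7*s - 21) - (-3*s**2 + 3*s - 5) = -s**2 - 10*s - 16 is ≤ 0 throughout, so the area is a single integral of |-s**2 - 10*s - 16|.
∫[-1,5] (-s**2 - 10*s - 16) ds = -258; the area of that piece is 258.

258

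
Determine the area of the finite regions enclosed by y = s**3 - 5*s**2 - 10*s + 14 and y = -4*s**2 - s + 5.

148/3

Set the curves equal: s**3 - 5*s**2 - 10*s + 14 = -4*s**2 - s + 5, so s**3 - s**2 - 9*s + 9 = 0, which factors as (s - 3)*(s - 1)*(s + 3) = 0. The curves meet at s = -3, 1, 3.
On [-3, 1], y = s**3 - 5*s**2 - 10*s + 14 is on top; that piece has area ∫[-3,1] (s**3 - s**2 - 9*s + 9) ds = 128/3.
On [1, 3], y = -4*s**2 - s + 5 is on top; that piece has area ∫[1,3] (-(s**3 - s**2 - 9*s + 9)) ds = 20/3.
Total enclosed area = 128/3 + 20/3 = 148/3.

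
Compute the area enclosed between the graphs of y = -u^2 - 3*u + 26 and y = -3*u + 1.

500/3

Set the curves equal: -u^2 - 3*u + 26 = -3*u + 1, so -u^2 + 25 = 0, which factors as -(u - 5)*(u + 5) = 0. The curves meet at u = -5, 5.
On [-5, 5], y = -u^2 - 3*u + 26 is on top; that piece has area ∫[-5,5] (-u^2 + 25) du = 500/3.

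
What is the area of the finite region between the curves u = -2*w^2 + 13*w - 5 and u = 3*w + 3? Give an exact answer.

Both boundary curves give u as a function of w, so integrate with respect to w. Setting them equal: -2*w^2 + 10*w - 8 = 0, i.e. -2*(w - 4)*(w - 1) = 0, so they meet at w = 1, 4.
For w in [1, 4], u = -2*w^2 + 13*w - 5 is on the right; area = ∫[1,4] (-2*w^2 + 10*w - 8) dw = 9.

9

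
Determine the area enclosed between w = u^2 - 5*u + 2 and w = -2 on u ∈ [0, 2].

The difference (u^2 - 5*u + 2) - (-2) = u^2 - 5*u + 4 changes sign at u = 1 inside [0, 2], so split the integral there.
∫[0,1] (u^2 - 5*u + 4) du = 11/6.
∫[1,2] (u^2 - 5*u + 4) du = -7/6; the area of that piece is 7/6.
Total area = 11/6 + 7/6 = 3.

3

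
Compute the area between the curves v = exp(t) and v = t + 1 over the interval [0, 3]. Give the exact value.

-17/2 + exp(3)

On [0, 3], (exp(t)) - (t + 1) = -t + exp(t) - 1 is ≥ 0 throughout, so the area is a single integral of |-t + exp(t) - 1|.
∫[0,3] (-t + exp(t) - 1) dt = -17/2 + exp(3).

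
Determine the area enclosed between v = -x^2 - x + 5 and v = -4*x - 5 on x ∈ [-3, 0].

91/6

The difference (-x^2 - x + 5) - (-4*x - 5) = -x^2 + 3*x + 10 changes sign at x = -2 inside [-3, 0], so split the integral there.
∫[-3,-2] (-x^2 + 3*x + 10) dx = -23/6; the area of that piece is 23/6.
∫[-2,0] (-x^2 + 3*x + 10) dx = 34/3.
Total area = 23/6 + 34/3 = 91/6.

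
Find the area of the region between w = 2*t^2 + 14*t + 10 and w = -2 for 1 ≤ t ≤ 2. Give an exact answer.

113/3

On [1, 2], (2*t^2 + 14*t + 10) - (-2) = 2*t^2 + 14*t + 12 is ≥ 0 throughout, so the area is a single integral of |2*t^2 + 14*t + 12|.
∫[1,2] (2*t^2 + 14*t + 12) dt = 113/3.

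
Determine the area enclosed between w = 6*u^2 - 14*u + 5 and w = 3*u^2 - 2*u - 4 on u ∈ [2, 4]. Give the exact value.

6

The difference (6*u^2 - 14*u + 5) - (3*u^2 - 2*u - 4) = 3*u^2 - 12*u + 9 changes sign at u = 3 inside [2, 4], so split the integral there.
∫[2,3] (3*u^2 - 12*u + 9) du = -2; the area of that piece is 2.
∫[3,4] (3*u^2 - 12*u + 9) du = 4.
Total area = 2 + 4 = 6.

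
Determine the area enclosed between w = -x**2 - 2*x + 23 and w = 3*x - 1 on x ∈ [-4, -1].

177/2

On [-4, -1], (-x**2 - 2*x + 23) - (3*x - 1) = -x**2 - 5*x + 24 is ≥ 0 throughout, so the area is a single integral of |-x**2 - 5*x + 24|.
∫[-4,-1] (-x**2 - 5*x + 24) dx = 177/2.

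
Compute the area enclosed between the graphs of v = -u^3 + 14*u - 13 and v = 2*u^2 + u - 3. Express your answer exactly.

Set the curves equal: -u^3 + 14*u - 13 = 2*u^2 + u - 3, so -u^3 - 2*u^2 + 13*u - 10 = 0, which factors as -(u - 2)*(u - 1)*(u + 5) = 0. The curves meet at u = -5, 1, 2.
On [-5, 1], v = 2*u^2 + u - 3 is on top; that piece has area ∫[-5,1] (-(-u^3 - 2*u^2 + 13*u - 10)) du = 144.
On [1, 2], v = -u^3 + 14*u - 13 is on top; that piece has area ∫[1,2] (-u^3 - 2*u^2 + 13*u - 10) du = 13/12.
Total enclosed area = 144 + 13/12 = 1741/12.

1741/12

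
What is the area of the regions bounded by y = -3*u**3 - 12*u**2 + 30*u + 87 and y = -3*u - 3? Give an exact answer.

863/2

Set the curves equal: -3*u**3 - 12*u**2 + 30*u + 87 = -3*u - 3, so -3*u**3 - 12*u**2 + 33*u + 90 = 0, which factors as -3*(u - 3)*(u + 2)*(u + 5) = 0. The curves meet at u = -5, -2, 3.
On [-5, -2], y = -3*u - 3 is on top; that piece has area ∫[-5,-2] (-(-3*u**3 - 12*u**2 + 33*u + 90)) du = 351/4.
On [-2, 3], y = -3*u**3 - 12*u**2 + 30*u + 87 is on top; that piece has area ∫[-2,3] (-3*u**3 - 12*u**2 + 33*u + 90) du = 1375/4.
Total enclosed area = 351/4 + 1375/4 = 863/2.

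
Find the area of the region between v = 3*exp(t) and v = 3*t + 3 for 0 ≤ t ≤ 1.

On [0, 1], (3*exp(t)) - (3*t + 3) = -3*t + 3*exp(t) - 3 is ≥ 0 throughout, so the area is a single integral of |-3*t + 3*exp(t) - 3|.
∫[0,1] (-3*t + 3*exp(t) - 3) dt = -15/2 + 3*exp(1).

-15/2 + 3*exp(1)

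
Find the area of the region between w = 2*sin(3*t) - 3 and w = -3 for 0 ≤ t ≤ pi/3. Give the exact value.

4/3

On [0, pi/3], (2*sin(3*t) - 3) - (-3) = 2*sin(3*t) is ≥ 0 throughout, so the area is a single integral of |2*sin(3*t)|.
∫[0,pi/3] (2*sin(3*t)) dt = 4/3.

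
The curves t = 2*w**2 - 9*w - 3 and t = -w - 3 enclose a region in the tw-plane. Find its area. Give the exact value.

Both boundary curves give t as a function of w, so integrate with respect to w. Setting them equal: 2*w**2 - 8*w = 0, i.e. 2*w*(w - 4) = 0, so they meet at w = 0, 4.
For w in [0, 4], t = 2*w**2 - 9*w - 3 is on the left; area = ∫[0,4] (-(2*w**2 - 8*w)) dw = 64/3.

64/3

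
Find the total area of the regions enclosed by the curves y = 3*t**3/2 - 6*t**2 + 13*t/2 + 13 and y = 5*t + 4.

Set the curves equal: 3*t**3/2 - 6*t**2 + 13*t/2 + 13 = 5*t + 4, so 3*t**3/2 - 6*t**2 + 3*t/2 + 9 = 0, which factors as 3*(t - 3)*(t - 2)*(t + 1)/2 = 0. The curves meet at t = -1, 2, 3.
On [-1, 2], y = 3*t**3/2 - 6*t**2 + 13*t/2 + 13 is on top; that piece has area ∫[-1,2] (3*t**3/2 - 6*t**2 + 3*t/2 + 9) dt = 135/8.
On [2, 3], y = 5*t + 4 is on top; that piece has area ∫[2,3] (-(3*t**3/2 - 6*t**2 + 3*t/2 + 9)) dt = 7/8.
Total enclosed area = 135/8 + 7/8 = 71/4.

71/4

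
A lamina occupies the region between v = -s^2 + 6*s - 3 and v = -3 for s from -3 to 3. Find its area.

54

The difference (-s^2 + 6*s - 3) - (-3) = -s^2 + 6*s changes sign at s = 0 inside [-3, 3], so split the integral there.
∫[-3,0] (-s^2 + 6*s) ds = -36; the area of that piece is 36.
∫[0,3] (-s^2 + 6*s) ds = 18.
Total area = 36 + 18 = 54.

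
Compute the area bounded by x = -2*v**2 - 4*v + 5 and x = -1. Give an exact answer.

64/3

Both boundary curves give x as a function of v, so integrate with respect to v. Setting them equal: -2*v**2 - 4*v + 6 = 0, i.e. -2*(v - 1)*(v + 3) = 0, so they meet at v = -3, 1.
For v in [-3, 1], x = -2*v**2 - 4*v + 5 is on the right; area = ∫[-3,1] (-2*v**2 - 4*v + 6) dv = 64/3.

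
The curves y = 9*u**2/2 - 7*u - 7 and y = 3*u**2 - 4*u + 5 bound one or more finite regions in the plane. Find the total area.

Set the curves equal: 9*u**2/2 - 7*u - 7 = 3*u**2 - 4*u + 5, so 3*u**2/2 - 3*u - 12 = 0, which factors as 3*(u - 4)*(u + 2)/2 = 0. The curves meet at u = -2, 4.
On [-2, 4], y = 3*u**2 - 4*u + 5 is on top; that piece has area ∫[-2,4] (-(3*u**2/2 - 3*u - 12)) du = 54.

54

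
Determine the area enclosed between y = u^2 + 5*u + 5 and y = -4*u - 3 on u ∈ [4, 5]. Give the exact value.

On [4, 5], (u^2 + 5*u + 5) - (-4*u - 3) = u^2 + 9*u + 8 is ≥ 0 throughout, so the area is a single integral of |u^2 + 9*u + 8|.
∫[4,5] (u^2 + 9*u + 8) du = 413/6.

413/6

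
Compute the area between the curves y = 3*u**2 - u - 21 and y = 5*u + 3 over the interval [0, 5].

The difference (3*u**2 - u - 21) - (5*u + 3) = 3*u**2 - 6*u - 24 changes sign at u = 4 inside [0, 5], so split the integral there.
∫[0,4] (3*u**2 - 6*u - 24) du = -80; the area of that piece is 80.
∫[4,5] (3*u**2 - 6*u - 24) du = 10.
Total area = 80 + 10 = 90.

90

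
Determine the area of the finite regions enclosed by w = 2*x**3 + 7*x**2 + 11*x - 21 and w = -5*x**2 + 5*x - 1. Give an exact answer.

Set the curves equal: 2*x**3 + 7*x**2 + 11*x - 21 = -5*x**2 + 5*x - 1, so 2*x**3 + 12*x**2 + 6*x - 20 = 0, which factors as 2*(x - 1)*(x + 2)*(x + 5) = 0. The curves meet at x = -5, -2, 1.
On [-5, -2], w = 2*x**3 + 7*x**2 + 11*x - 21 is on top; that piece has area ∫[-5,-2] (2*x**3 + 12*x**2 + 6*x - 20) dx = 81/2.
On [-2, 1], w = -5*x**2 + 5*x - 1 is on top; that piece has area ∫[-2,1] (-(2*x**3 + 12*x**2 + 6*x - 20)) dx = 81/2.
Total enclosed area = 81/2 + 81/2 = 81.

81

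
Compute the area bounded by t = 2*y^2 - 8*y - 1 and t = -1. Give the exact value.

64/3

Both boundary curves give t as a function of y, so integrate with respect to y. Setting them equal: 2*y^2 - 8*y = 0, i.e. 2*y*(y - 4) = 0, so they meet at y = 0, 4.
For y in [0, 4], t = 2*y^2 - 8*y - 1 is on the left; area = ∫[0,4] (-(2*y^2 - 8*y)) dy = 64/3.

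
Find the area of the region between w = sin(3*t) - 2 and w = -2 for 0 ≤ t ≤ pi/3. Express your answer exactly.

On [0, pi/3], (sin(3*t) - 2) - (-2) = sin(3*t) is ≥ 0 throughout, so the area is a single integral of |sin(3*t)|.
∫[0,pi/3] (sin(3*t)) dt = 2/3.

2/3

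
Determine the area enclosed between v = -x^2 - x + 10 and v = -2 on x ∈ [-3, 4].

347/6

The difference (-x^2 - x + 10) - (-2) = -x^2 - x + 12 changes sign at x = 3 inside [-3, 4], so split the integral there.
∫[-3,3] (-x^2 - x + 12) dx = 54.
∫[3,4] (-x^2 - x + 12) dx = -23/6; the area of that piece is 23/6.
Total area = 54 + 23/6 = 347/6.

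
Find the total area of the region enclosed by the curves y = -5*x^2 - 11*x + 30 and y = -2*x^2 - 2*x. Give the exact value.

Set the curves equal: -5*x^2 - 11*x + 30 = -2*x^2 - 2*x, so -3*x^2 - 9*x + 30 = 0, which factors as -3*(x - 2)*(x + 5) = 0. The curves meet at x = -5, 2.
On [-5, 2], y = -5*x^2 - 11*x + 30 is on top; that piece has area ∫[-5,2] (-3*x^2 - 9*x + 30) dx = 343/2.

343/2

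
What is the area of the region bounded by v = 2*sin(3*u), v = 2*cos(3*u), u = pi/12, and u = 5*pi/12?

4*sqrt(2)/3

On [pi/12, 5*pi/12], (2*sin(3*u)) - (2*cos(3*u)) = 2*sin(3*u) - 2*cos(3*u) is ≥ 0 throughout, so the area is a single integral of |2*sin(3*u) - 2*cos(3*u)|.
∫[pi/12,5*pi/12] (2*sin(3*u) - 2*cos(3*u)) du = 4*sqrt(2)/3.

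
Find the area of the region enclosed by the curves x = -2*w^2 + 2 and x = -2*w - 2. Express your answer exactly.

Both boundary curves give x as a function of w, so integrate with respect to w. Setting them equal: -2*w^2 + 2*w + 4 = 0, i.e. -2*(w - 2)*(w + 1) = 0, so they meet at w = -1, 2.
For w in [-1, 2], x = -2*w^2 + 2 is on the right; area = ∫[-1,2] (-2*w^2 + 2*w + 4) dw = 9.

9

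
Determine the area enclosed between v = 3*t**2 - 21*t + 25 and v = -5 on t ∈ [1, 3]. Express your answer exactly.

The difference (3*t**2 - 21*t + 25) - (-5) = 3*t**2 - 21*t + 30 changes sign at t = 2 inside [1, 3], so split the integral there.
∫[1,2] (3*t**2 - 21*t + 30) dt = 11/2.
∫[2,3] (3*t**2 - 21*t + 30) dt = -7/2; the area of that piece is 7/2.
Total area = 11/2 + 7/2 = 9.

9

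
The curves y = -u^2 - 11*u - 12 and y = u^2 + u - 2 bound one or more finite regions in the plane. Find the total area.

64/3

Set the curves equal: -u^2 - 11*u - 12 = u^2 + u - 2, so -2*u^2 - 12*u - 10 = 0, which factors as -2*(u + 1)*(u + 5) = 0. The curves meet at u = -5, -1.
On [-5, -1], y = -u^2 - 11*u - 12 is on top; that piece has area ∫[-5,-1] (-2*u^2 - 12*u - 10) du = 64/3.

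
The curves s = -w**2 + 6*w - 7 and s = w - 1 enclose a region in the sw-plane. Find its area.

Both boundary curves give s as a function of w, so integrate with respect to w. Setting them equal: -w**2 + 5*w - 6 = 0, i.e. -(w - 3)*(w - 2) = 0, so they meet at w = 2, 3.
For w in [2, 3], s = -w**2 + 6*w - 7 is on the right; area = ∫[2,3] (-w**2 + 5*w - 6) dw = 1/6.

1/6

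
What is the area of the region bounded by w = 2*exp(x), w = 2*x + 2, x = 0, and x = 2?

-10 + 2*exp(2)

On [0, 2], (2*exp(x)) - (2*x + 2) = -2*x + 2*exp(x) - 2 is ≥ 0 throughout, so the area is a single integral of |-2*x + 2*exp(x) - 2|.
∫[0,2] (-2*x + 2*exp(x) - 2) dx = -10 + 2*exp(2).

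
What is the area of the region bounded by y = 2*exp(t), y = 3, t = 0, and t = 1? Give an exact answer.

-7 - 6*log(2) + 2*exp(1) + 6*log(3)

The difference (2*exp(t)) - (3) = 2*exp(t) - 3 changes sign at t = log(3/2) inside [0, 1], so split the integral there.
∫[0,log(3/2)] (2*exp(t) - 3) dt = log(8/27) + 1; the area of that piece is -1 + log(27/8).
∫[log(3/2),1] (2*exp(t) - 3) dt = -6 - 3*log(2) + 3*log(3) + 2*exp(1).
Total area = (-1 + log(27/8)) + (-6 - 3*log(2) + 3*log(3) + 2*exp(1)) = -7 - 6*log(2) + 2*exp(1) + 6*log(3).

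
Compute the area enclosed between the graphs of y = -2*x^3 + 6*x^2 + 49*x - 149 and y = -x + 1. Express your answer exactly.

1048

Set the curves equal: -2*x^3 + 6*x^2 + 49*x - 149 = -x + 1, so -2*x^3 + 6*x^2 + 50*x - 150 = 0, which factors as -2*(x - 5)*(x - 3)*(x + 5) = 0. The curves meet at x = -5, 3, 5.
On [-5, 3], y = -x + 1 is on top; that piece has area ∫[-5,3] (-(-2*x^3 + 6*x^2 + 50*x - 150)) dx = 1024.
On [3, 5], y = -2*x^3 + 6*x^2 + 49*x - 149 is on top; that piece has area ∫[3,5] (-2*x^3 + 6*x^2 + 50*x - 150) dx = 24.
Total enclosed area = 1024 + 24 = 1048.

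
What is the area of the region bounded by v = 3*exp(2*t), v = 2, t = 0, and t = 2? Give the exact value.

On [0, 2], (3*exp(2*t)) - (2) = 3*exp(2*t) - 2 is ≥ 0 throughout, so the area is a single integral of |3*exp(2*t) - 2|.
∫[0,2] (3*exp(2*t) - 2) dt = -11/2 + 3*exp(4)/2.

-11/2 + 3*exp(4)/2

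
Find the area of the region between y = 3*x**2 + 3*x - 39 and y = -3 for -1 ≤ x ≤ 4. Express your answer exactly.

The difference (3*x**2 + 3*x - 39) - (-3) = 3*x**2 + 3*x - 36 changes sign at x = 3 inside [-1, 4], so split the integral there.
∫[-1,3] (3*x**2 + 3*x - 36) dx = -104; the area of that piece is 104.
∫[3,4] (3*x**2 + 3*x - 36) dx = 23/2.
Total area = 104 + 23/2 = 231/2.

231/2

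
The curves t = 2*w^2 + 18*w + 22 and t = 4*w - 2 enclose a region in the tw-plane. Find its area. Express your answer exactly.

Both boundary curves give t as a function of w, so integrate with respect to w. Setting them equal: 2*w^2 + 14*w + 24 = 0, i.e. 2*(w + 3)*(w + 4) = 0, so they meet at w = -4, -3.
For w in [-4, -3], t = 2*w^2 + 18*w + 22 is on the left; area = ∫[-4,-3] (-(2*w^2 + 14*w + 24)) dw = 1/3.

1/3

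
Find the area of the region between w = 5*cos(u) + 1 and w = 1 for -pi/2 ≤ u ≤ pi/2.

On [-pi/2, pi/2], (5*cos(u) + 1) - (1) = 5*cos(u) is ≥ 0 throughout, so the area is a single integral of |5*cos(u)|.
∫[-pi/2,pi/2] (5*cos(u)) du = 10.

10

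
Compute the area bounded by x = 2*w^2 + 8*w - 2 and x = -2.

64/3

Both boundary curves give x as a function of w, so integrate with respect to w. Setting them equal: 2*w^2 + 8*w = 0, i.e. 2*w*(w + 4) = 0, so they meet at w = -4, 0.
For w in [-4, 0], x = 2*w^2 + 8*w - 2 is on the left; area = ∫[-4,0] (-(2*w^2 + 8*w)) dw = 64/3.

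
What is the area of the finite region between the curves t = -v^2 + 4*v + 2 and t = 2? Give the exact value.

Both boundary curves give t as a function of v, so integrate with respect to v. Setting them equal: -v^2 + 4*v = 0, i.e. -v*(v - 4) = 0, so they meet at v = 0, 4.
For v in [0, 4], t = -v^2 + 4*v + 2 is on the right; area = ∫[0,4] (-v^2 + 4*v) dv = 32/3.

32/3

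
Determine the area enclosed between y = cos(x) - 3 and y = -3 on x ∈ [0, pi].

2

The difference (cos(x) - 3) - (-3) = cos(x) changes sign at x = pi/2 inside [0, pi], so split the integral there.
∫[0,pi/2] (cos(x)) dx = 1.
∫[pi/2,pi] (cos(x)) dx = -1; the area of that piece is 1.
Total area = 1 + 1 = 2.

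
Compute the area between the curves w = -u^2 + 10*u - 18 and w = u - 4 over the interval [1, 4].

The difference (-u^2 + 10*u - 18) - (u - 4) = -u^2 + 9*u - 14 changes sign at u = 2 inside [1, 4], so split the integral there.
∫[1,2] (-u^2 + 9*u - 14) du = -17/6; the area of that piece is 17/6.
∫[2,4] (-u^2 + 9*u - 14) du = 22/3.
Total area = 17/6 + 22/3 = 61/6.

61/6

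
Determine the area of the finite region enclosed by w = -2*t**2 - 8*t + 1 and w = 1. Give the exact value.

Set the curves equal: -2*t**2 - 8*t + 1 = 1, so -2*t**2 - 8*t = 0, which factors as -2*t*(t + 4) = 0. The curves meet at t = -4, 0.
On [-4, 0], w = -2*t**2 - 8*t + 1 is on top; that piece has area ∫[-4,0] (-2*t**2 - 8*t) dt = 64/3.

64/3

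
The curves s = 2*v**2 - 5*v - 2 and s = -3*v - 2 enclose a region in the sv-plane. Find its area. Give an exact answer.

1/3

Both boundary curves give s as a function of v, so integrate with respect to v. Setting them equal: 2*v**2 - 2*v = 0, i.e. 2*v*(v - 1) = 0, so they meet at v = 0, 1.
For v in [0, 1], s = 2*v**2 - 5*v - 2 is on the left; area = ∫[0,1] (-(2*v**2 - 2*v)) dv = 1/3.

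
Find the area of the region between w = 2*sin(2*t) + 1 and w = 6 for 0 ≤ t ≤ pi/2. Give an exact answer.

On [0, pi/2], (2*sin(2*t) + 1) - (6) = 2*sin(2*t) - 5 is ≤ 0 throughout, so the area is a single integral of |2*sin(2*t) - 5|.
∫[0,pi/2] (2*sin(2*t) - 5) dt = 2 - 5*pi/2; the area of that piece is -2 + 5*pi/2.

-2 + 5*pi/2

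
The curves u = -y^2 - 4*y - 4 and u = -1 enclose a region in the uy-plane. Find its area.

4/3

Both boundary curves give u as a function of y, so integrate with respect to y. Setting them equal: -y^2 - 4*y - 3 = 0, i.e. -(y + 1)*(y + 3) = 0, so they meet at y = -3, -1.
For y in [-3, -1], u = -y^2 - 4*y - 4 is on the right; area = ∫[-3,-1] (-y^2 - 4*y - 3) dy = 4/3.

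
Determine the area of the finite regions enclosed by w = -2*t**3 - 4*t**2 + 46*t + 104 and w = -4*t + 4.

2459/3

Set the curves equal: -2*t**3 - 4*t**2 + 46*t + 104 = -4*t + 4, so -2*t**3 - 4*t**2 + 50*t + 100 = 0, which factors as -2*(t - 5)*(t + 2)*(t + 5) = 0. The curves meet at t = -5, -2, 5.
On [-5, -2], w = -4*t + 4 is on top; that piece has area ∫[-5,-2] (-(-2*t**3 - 4*t**2 + 50*t + 100)) dt = 153/2.
On [-2, 5], w = -2*t**3 - 4*t**2 + 46*t + 104 is on top; that piece has area ∫[-2,5] (-2*t**3 - 4*t**2 + 50*t + 100) dt = 4459/6.
Total enclosed area = 153/2 + 4459/6 = 2459/3.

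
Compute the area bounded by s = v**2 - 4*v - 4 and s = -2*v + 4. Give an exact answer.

Both boundary curves give s as a function of v, so integrate with respect to v. Setting them equal: v**2 - 2*v - 8 = 0, i.e. (v - 4)*(v + 2) = 0, so they meet at v = -2, 4.
For v in [-2, 4], s = v**2 - 4*v - 4 is on the left; area = ∫[-2,4] (-(v**2 - 2*v - 8)) dv = 36.

36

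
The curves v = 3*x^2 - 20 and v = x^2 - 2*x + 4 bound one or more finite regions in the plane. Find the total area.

Set the curves equal: 3*x^2 - 20 = x^2 - 2*x + 4, so 2*x^2 + 2*x - 24 = 0, which factors as 2*(x - 3)*(x + 4) = 0. The curves meet at x = -4, 3.
On [-4, 3], v = x^2 - 2*x + 4 is on top; that piece has area ∫[-4,3] (-(2*x^2 + 2*x - 24)) dx = 343/3.

343/3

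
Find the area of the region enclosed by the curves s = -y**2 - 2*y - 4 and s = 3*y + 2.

1/6

Both boundary curves give s as a function of y, so integrate with respect to y. Setting them equal: -y**2 - 5*y - 6 = 0, i.e. -(y + 2)*(y + 3) = 0, so they meet at y = -3, -2.
For y in [-3, -2], s = -y**2 - 2*y - 4 is on the right; area = ∫[-3,-2] (-y**2 - 5*y - 6) dy = 1/6.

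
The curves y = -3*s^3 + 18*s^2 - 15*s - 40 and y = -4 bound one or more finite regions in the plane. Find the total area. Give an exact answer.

393/4

Set the curves equal: -3*s^3 + 18*s^2 - 15*s - 40 = -4, so -3*s^3 + 18*s^2 - 15*s - 36 = 0, which factors as -3*(s - 4)*(s - 3)*(s + 1) = 0. The curves meet at s = -1, 3, 4.
On [-1, 3], y = -4 is on top; that piece has area ∫[-1,3] (-(-3*s^3 + 18*s^2 - 15*s - 36)) ds = 96.
On [3, 4], y = -3*s^3 + 18*s^2 - 15*s - 40 is on top; that piece has area ∫[3,4] (-3*s^3 + 18*s^2 - 15*s - 36) ds = 9/4.
Total enclosed area = 96 + 9/4 = 393/4.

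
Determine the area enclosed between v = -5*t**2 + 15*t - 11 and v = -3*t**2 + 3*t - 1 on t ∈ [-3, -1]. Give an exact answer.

256/3

On [-3, -1], (-5*t**2 + 15*t - 11) - (-3*t**2 + 3*t - 1) = -2*t**2 + 12*t - 10 is ≤ 0 throughout, so the area is a single integral of |-2*t**2 + 12*t - 10|.
∫[-3,-1] (-2*t**2 + 12*t - 10) dt = -256/3; the area of that piece is 256/3.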